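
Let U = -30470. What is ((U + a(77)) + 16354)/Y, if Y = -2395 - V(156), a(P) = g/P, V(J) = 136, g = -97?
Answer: 1087029/194887 ≈ 5.5777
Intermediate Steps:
a(P) = -97/P
Y = -2531 (Y = -2395 - 1*136 = -2395 - 136 = -2531)
((U + a(77)) + 16354)/Y = ((-30470 - 97/77) + 16354)/(-2531) = ((-30470 - 97*1/77) + 16354)*(-1/2531) = ((-30470 - 97/77) + 16354)*(-1/2531) = (-2346287/77 + 16354)*(-1/2531) = -1087029/77*(-1/2531) = 1087029/194887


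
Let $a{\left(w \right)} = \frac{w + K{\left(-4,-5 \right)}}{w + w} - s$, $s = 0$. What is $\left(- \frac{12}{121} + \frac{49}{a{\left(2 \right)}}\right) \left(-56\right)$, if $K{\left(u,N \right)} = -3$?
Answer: $\frac{1328768}{121} \approx 10982.0$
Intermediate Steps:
$a{\left(w \right)} = \frac{-3 + w}{2 w}$ ($a{\left(w \right)} = \frac{w - 3}{w + w} - 0 = \frac{-3 + w}{2 w} + 0 = \frac{-3 + w}{2 w}$)
$\left(- \frac{12}{121} + \frac{49}{a{\left(2 \right)}}\right) \left(-56\right) = \left(- \frac{12}{121} + \frac{49}{\frac{1}{2} \cdot \frac{1}{2} \left(-3 + 2\right)}\right) \left(-56\right) = \left(\left(-12\right) \frac{1}{121} + \frac{49}{\frac{1}{2} \cdot \frac{1}{2} \left(-1\right)}\right) \left(-56\right) = \left(- \frac{12}{121} + \frac{49}{- \frac{1}{4}}\right) \left(-56\right) = \left(- \frac{12}{121} + 49 \left(-4\right)\right) \left(-56\right) = \left(- \frac{12}{121} - 196\right) \left(-56\right) = \left(- \frac{23728}{121}\right) \left(-56\right) = \frac{1328768}{121}$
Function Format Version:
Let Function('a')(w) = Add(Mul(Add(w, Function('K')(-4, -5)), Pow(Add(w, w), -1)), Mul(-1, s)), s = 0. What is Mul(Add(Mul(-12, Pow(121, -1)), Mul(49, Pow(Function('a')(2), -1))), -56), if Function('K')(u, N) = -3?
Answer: Rational(1328768, 121) ≈ 10982.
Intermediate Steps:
Function('a')(w) = Mul(Rational(1, 2), Pow(w, -1), Add(-3, w)) (Function('a')(w) = Add(Mul(Add(w, -3), Pow(Add(w, w), -1)), Mul(-1, 0)) = Add(Mul(Add(-3, w), Pow(Mul(2, w), -1)), 0) = Add(Mul(Add(-3, w), Mul(Rational(1, 2), Pow(w, -1))), 0) = Add(Mul(Rational(1, 2), Pow(w, -1), Add(-3, w)), 0) = Mul(Rational(1, 2), Pow(w, -1), Add(-3, w)))
Mul(Add(Mul(-12, Pow(121, -1)), Mul(49, Pow(Function('a')(2), -1))), -56) = Mul(Add(Mul(-12, Pow(121, -1)), Mul(49, Pow(Mul(Rational(1, 2), Pow(2, -1), Add(-3, 2)), -1))), -56) = Mul(Add(Mul(-12, Rational(1, 121)), Mul(49, Pow(Mul(Rational(1, 2), Rational(1, 2), -1), -1))), -56) = Mul(Add(Rational(-12, 121), Mul(49, Pow(Rational(-1, 4), -1))), -56) = Mul(Add(Rational(-12, 121), Mul(49, -4)), -56) = Mul(Add(Rational(-12, 121), -196), -56) = Mul(Rational(-23728, 121), -56) = Rational(1328768, 121)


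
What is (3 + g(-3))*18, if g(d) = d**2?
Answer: 216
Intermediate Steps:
(3 + g(-3))*18 = (3 + (-3)**2)*18 = (3 + 9)*18 = 12*18 = 216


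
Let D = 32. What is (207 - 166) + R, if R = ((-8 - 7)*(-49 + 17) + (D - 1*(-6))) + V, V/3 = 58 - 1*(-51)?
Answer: 886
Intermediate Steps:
V = 327 (V = 3*(58 - 1*(-51)) = 3*(58 + 51) = 3*109 = 327)
R = 845 (R = ((-8 - 7)*(-49 + 17) + (32 - 1*(-6))) + 327 = (-15*(-32) + (32 + 6)) + 327 = (480 + 38) + 327 = 518 + 327 = 845)
(207 - 166) + R = (207 - 166) + 845 = 41 + 845 = 886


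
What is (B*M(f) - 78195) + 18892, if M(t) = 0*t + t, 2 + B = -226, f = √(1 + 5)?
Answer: -59303 - 228*√6 ≈ -59862.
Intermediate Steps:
f = √6 ≈ 2.4495
B = -228 (B = -2 - 226 = -228)
M(t) = t (M(t) = 0 + t = t)
(B*M(f) - 78195) + 18892 = (-228*√6 - 78195) + 18892 = (-78195 - 228*√6) + 18892 = -59303 - 228*√6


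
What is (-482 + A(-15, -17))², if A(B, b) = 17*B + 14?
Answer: 522729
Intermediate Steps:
A(B, b) = 14 + 17*B
(-482 + A(-15, -17))² = (-482 + (14 + 17*(-15)))² = (-482 + (14 - 255))² = (-482 - 241)² = (-723)² = 522729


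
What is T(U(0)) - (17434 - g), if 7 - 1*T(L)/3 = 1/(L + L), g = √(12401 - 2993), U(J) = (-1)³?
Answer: -34823/2 + 56*√3 ≈ -17315.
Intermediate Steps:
U(J) = -1
g = 56*√3 (g = √9408 = 56*√3 ≈ 96.995)
T(L) = 21 - 3/(2*L) (T(L) = 21 - 3/(L + L) = 21 - 3*1/(2*L) = 21 - 3/(2*L))
T(U(0)) - (17434 - g) = (21 - 3/2/(-1)) - (17434 - 56*√3) = (21 - 3/2*(-1)) - (17434 - 56*√3) = (21 + 3/2) + (-17434 + 56*√3) = 45/2 + (-17434 + 56*√3) = -34823/2 + 56*√3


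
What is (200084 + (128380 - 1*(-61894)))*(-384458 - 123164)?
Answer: -198154308676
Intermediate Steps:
(200084 + (128380 - 1*(-61894)))*(-384458 - 123164) = (200084 + (128380 + 61894))*(-507622) = (200084 + 190274)*(-507622) = 390358*(-507622) = -198154308676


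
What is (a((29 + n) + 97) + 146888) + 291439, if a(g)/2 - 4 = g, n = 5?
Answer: 438597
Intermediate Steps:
a(g) = 8 + 2*g
(a((29 + n) + 97) + 146888) + 291439 = ((8 + 2*((29 + 5) + 97)) + 146888) + 291439 = ((8 + 2*(34 + 97)) + 146888) + 291439 = ((8 + 2*131) + 146888) + 291439 = ((8 + 262) + 146888) + 291439 = (270 + 146888) + 291439 = 147158 + 291439 = 438597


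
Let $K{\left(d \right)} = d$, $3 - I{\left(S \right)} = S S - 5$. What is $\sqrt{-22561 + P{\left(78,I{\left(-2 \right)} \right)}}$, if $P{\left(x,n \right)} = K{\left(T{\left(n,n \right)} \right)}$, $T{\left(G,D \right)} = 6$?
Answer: $i \sqrt{22555} \approx 150.18 i$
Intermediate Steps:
$I{\left(S \right)} = 8 - S^{2}$ ($I{\left(S \right)} = 3 - \left(S S - 5\right) = 3 - \left(S^{2} - 5\right) = 3 - \left(-5 + S^{2}\right) = 8 - S^{2}$)
$P{\left(x,n \right)} = 6$
$\sqrt{-22561 + P{\left(78,I{\left(-2 \right)} \right)}} = \sqrt{-22561 + 6} = \sqrt{-22555} = i \sqrt{22555}$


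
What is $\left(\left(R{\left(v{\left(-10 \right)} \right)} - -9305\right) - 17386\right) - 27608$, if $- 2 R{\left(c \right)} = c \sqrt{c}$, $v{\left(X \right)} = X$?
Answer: $-35689 + 5 i \sqrt{10} \approx -35689.0 + 15.811 i$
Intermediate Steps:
$R{\left(c \right)} = - \frac{c^{\frac{3}{2}}}{2}$ ($R{\left(c \right)} = - \frac{c \sqrt{c}}{2} = - \frac{c^{\frac{3}{2}}}{2}$)
$\left(\left(R{\left(v{\left(-10 \right)} \right)} - -9305\right) - 17386\right) - 27608 = \left(\left(- \frac{\left(-10\right)^{\frac{3}{2}}}{2} - -9305\right) - 17386\right) - 27608 = \left(\left(- \frac{\left(-10\right) i \sqrt{10}}{2} + 9305\right) - 17386\right) - 27608 = \left(\left(5 i \sqrt{10} + 9305\right) - 17386\right) - 27608 = \left(\left(9305 + 5 i \sqrt{10}\right) - 17386\right) - 27608 = \left(-8081 + 5 i \sqrt{10}\right) - 27608 = -35689 + 5 i \sqrt{10}$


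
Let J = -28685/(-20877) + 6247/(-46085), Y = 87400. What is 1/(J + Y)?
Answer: 962116545/84090177562606 ≈ 1.1441e-5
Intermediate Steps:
J = 1191529606/962116545 (J = -28685*(-1/20877) + 6247*(-1/46085) = 28685/20877 - 6247/46085 = 1191529606/962116545 ≈ 1.2384)
1/(J + Y) = 1/(1191529606/962116545 + 87400) = 1/(84090177562606/962116545) = 962116545/84090177562606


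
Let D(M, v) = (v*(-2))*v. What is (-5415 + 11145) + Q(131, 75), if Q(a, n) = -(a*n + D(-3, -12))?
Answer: -3807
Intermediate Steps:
D(M, v) = -2*v² (D(M, v) = (-2*v)*v = -2*v²)
Q(a, n) = 288 - a*n (Q(a, n) = -(a*n - 2*(-12)²) = -(a*n - 2*144) = -(a*n - 288) = -(-288 + a*n) = 288 - a*n)
(-5415 + 11145) + Q(131, 75) = (-5415 + 11145) + (288 - 1*131*75) = 5730 + (288 - 9825) = 5730 - 9537 = -3807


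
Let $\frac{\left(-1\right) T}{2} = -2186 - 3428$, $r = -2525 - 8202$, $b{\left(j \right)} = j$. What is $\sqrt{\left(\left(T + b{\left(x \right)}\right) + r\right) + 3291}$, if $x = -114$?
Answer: $\sqrt{3678} \approx 60.646$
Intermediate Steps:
$r = -10727$ ($r = -2525 - 8202 = -10727$)
$T = 11228$ ($T = - 2 \left(-2186 - 3428\right) = \left(-2\right) \left(-5614\right) = 11228$)
$\sqrt{\left(\left(T + b{\left(x \right)}\right) + r\right) + 3291} = \sqrt{\left(\left(11228 - 114\right) - 10727\right) + 3291} = \sqrt{\left(11114 - 10727\right) + 3291} = \sqrt{387 + 3291} = \sqrt{3678}$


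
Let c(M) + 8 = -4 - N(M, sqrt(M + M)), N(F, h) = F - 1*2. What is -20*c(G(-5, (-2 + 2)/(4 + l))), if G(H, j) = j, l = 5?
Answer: 200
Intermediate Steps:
N(F, h) = -2 + F (N(F, h) = F - 2 = -2 + F)
c(M) = -10 - M (c(M) = -8 + (-4 - (-2 + M)) = -8 + (-4 + (2 - M)) = -8 + (-2 - M) = -10 - M)
-20*c(G(-5, (-2 + 2)/(4 + l))) = -20*(-10 - (-2 + 2)/(4 + 5)) = -20*(-10 - 0/9) = -20*(-10 - 1*0) = -20*(-10 + 0) = -20*(-10) = 200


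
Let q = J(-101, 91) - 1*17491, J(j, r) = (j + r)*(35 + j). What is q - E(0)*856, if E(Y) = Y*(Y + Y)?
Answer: -16831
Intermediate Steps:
E(Y) = 2*Y**2 (E(Y) = Y*(2*Y) = 2*Y**2)
J(j, r) = (35 + j)*(j + r)
q = -16831 (q = ((-101)**2 + 35*(-101) + 35*91 - 101*91) - 1*17491 = (10201 - 3535 + 3185 - 9191) - 17491 = 660 - 17491 = -16831)
q - E(0)*856 = -16831 - 2*0**2*856 = -16831 - 2*0*856 = -16831 - 0*856 = -16831 - 1*0 = -16831 + 0 = -16831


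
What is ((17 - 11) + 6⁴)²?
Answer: 1695204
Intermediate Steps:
((17 - 11) + 6⁴)² = (6 + 1296)² = 1302² = 1695204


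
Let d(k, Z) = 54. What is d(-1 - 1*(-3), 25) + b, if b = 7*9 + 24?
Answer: 141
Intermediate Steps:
b = 87 (b = 63 + 24 = 87)
d(-1 - 1*(-3), 25) + b = 54 + 87 = 141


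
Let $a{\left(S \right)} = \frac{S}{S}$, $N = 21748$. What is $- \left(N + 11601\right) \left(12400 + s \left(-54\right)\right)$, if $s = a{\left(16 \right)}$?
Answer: $-411726754$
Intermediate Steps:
$a{\left(S \right)} = 1$
$s = 1$
$- \left(N + 11601\right) \left(12400 + s \left(-54\right)\right) = - \left(21748 + 11601\right) \left(12400 + 1 \left(-54\right)\right) = - 33349 \left(12400 - 54\right) = - 33349 \cdot 12346 = \left(-1\right) 411726754 = -411726754$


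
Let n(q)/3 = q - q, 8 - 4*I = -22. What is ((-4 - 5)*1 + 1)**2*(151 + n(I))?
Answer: 9664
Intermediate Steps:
I = 15/2 (I = 2 - 1/4*(-22) = 2 + 11/2 = 15/2 ≈ 7.5000)
n(q) = 0 (n(q) = 3*(q - q) = 3*0 = 0)
((-4 - 5)*1 + 1)**2*(151 + n(I)) = ((-4 - 5)*1 + 1)**2*(151 + 0) = (-9*1 + 1)**2*151 = (-9 + 1)**2*151 = (-8)**2*151 = 64*151 = 9664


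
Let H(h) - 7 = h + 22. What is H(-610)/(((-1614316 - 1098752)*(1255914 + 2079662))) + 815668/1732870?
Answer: 3690752718439752847/7840928738568106080 ≈ 0.47070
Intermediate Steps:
H(h) = 29 + h (H(h) = 7 + (h + 22) = 7 + (22 + h) = 29 + h)
H(-610)/(((-1614316 - 1098752)*(1255914 + 2079662))) + 815668/1732870 = (29 - 610)/(((-1614316 - 1098752)*(1255914 + 2079662))) + 815668/1732870 = -581/((-2713068*3335576)) + 815668*(1/1732870) = -581/(-9049644507168) + 407834/866435 = -581*(-1/9049644507168) + 407834/866435 = 581/9049644507168 + 407834/866435 = 3690752718439752847/7840928738568106080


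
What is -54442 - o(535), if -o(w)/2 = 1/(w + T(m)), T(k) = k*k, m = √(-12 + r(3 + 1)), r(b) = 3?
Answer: -14318245/263 ≈ -54442.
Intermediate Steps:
m = 3*I (m = √(-12 + 3) = √(-9) = 3*I ≈ 3.0*I)
T(k) = k²
o(w) = -2/(-9 + w) (o(w) = -2/(w + (3*I)²) = -2/(w - 9) = -2/(-9 + w))
-54442 - o(535) = -54442 - (-2)/(-9 + 535) = -54442 - (-2)/526 = -54442 - 1*(-1/263) = -54442 + 1/263 = -14318245/263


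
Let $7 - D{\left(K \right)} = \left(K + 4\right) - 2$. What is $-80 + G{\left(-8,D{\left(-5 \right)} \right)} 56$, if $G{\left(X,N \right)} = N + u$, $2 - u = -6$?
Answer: $928$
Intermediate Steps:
$u = 8$ ($u = 2 - -6 = 2 + 6 = 8$)
$D{\left(K \right)} = 5 - K$ ($D{\left(K \right)} = 7 - \left(\left(K + 4\right) - 2\right) = 7 - \left(\left(4 + K\right) - 2\right) = 7 - \left(2 + K\right) = 5 - K$)
$G{\left(X,N \right)} = 8 + N$ ($G{\left(X,N \right)} = N + 8 = 8 + N$)
$-80 + G{\left(-8,D{\left(-5 \right)} \right)} 56 = -80 + \left(8 + \left(5 - -5\right)\right) 56 = -80 + \left(8 + \left(5 + 5\right)\right) 56 = -80 + \left(8 + 10\right) 56 = -80 + 18 \cdot 56 = -80 + 1008 = 928$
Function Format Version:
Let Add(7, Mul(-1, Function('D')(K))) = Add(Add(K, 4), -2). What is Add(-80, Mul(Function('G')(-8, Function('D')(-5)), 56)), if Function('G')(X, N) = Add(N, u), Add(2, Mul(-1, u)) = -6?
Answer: 928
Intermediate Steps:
u = 8 (u = Add(2, Mul(-1, -6)) = Add(2, 6) = 8)
Function('D')(K) = Add(5, Mul(-1, K)) (Function('D')(K) = Add(7, Mul(-1, Add(Add(K, 4), -2))) = Add(7, Mul(-1, Add(Add(4, K), -2))) = Add(7, Mul(-1, Add(2, K))) = Add(7, Add(-2, Mul(-1, K))) = Add(5, Mul(-1, K)))
Function('G')(X, N) = Add(8, N) (Function('G')(X, N) = Add(N, 8) = Add(8, N))
Add(-80, Mul(Function('G')(-8, Function('D')(-5)), 56)) = Add(-80, Mul(Add(8, Add(5, Mul(-1, -5))), 56)) = Add(-80, Mul(Add(8, Add(5, 5)), 56)) = Add(-80, Mul(Add(8, 10), 56)) = Add(-80, Mul(18, 56)) = Add(-80, 1008) = 928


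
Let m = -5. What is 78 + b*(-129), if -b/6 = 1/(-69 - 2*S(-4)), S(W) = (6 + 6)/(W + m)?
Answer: 13200/199 ≈ 66.332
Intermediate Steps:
S(W) = 12/(-5 + W) (S(W) = (6 + 6)/(W - 5) = 12/(-5 + W))
b = 18/199 (b = -6/(-69 - 24/(-5 - 4)) = -6/(-69 - 24/(-9)) = -6/(-69 - 24*(-1)/9) = -6/(-69 - 2*(-4/3)) = -6/(-69 + 8/3) = -6/(-199/3) = -6*(-3/199) = 18/199 ≈ 0.090452)
78 + b*(-129) = 78 + (18/199)*(-129) = 78 - 2322/199 = 13200/199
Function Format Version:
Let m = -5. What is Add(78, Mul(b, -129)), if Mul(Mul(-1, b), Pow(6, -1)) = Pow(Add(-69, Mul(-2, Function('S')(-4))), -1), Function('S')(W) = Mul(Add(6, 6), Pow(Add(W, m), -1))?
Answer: Rational(13200, 199) ≈ 66.332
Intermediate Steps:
Function('S')(W) = Mul(12, Pow(Add(-5, W), -1)) (Function('S')(W) = Mul(Add(6, 6), Pow(Add(W, -5), -1)) = Mul(12, Pow(Add(-5, W), -1)))
b = Rational(18, 199) (b = Mul(-6, Pow(Add(-69, Mul(-2, Mul(12, Pow(Add(-5, -4), -1)))), -1)) = Mul(-6, Pow(Add(-69, Mul(-2, Mul(12, Pow(-9, -1)))), -1)) = Mul(-6, Pow(Add(-69, Mul(-2, Mul(12, Rational(-1, 9)))), -1)) = Mul(-6, Pow(Add(-69, Mul(-2, Rational(-4, 3))), -1)) = Mul(-6, Pow(Add(-69, Rational(8, 3)), -1)) = Mul(-6, Pow(Rational(-199, 3), -1)) = Mul(-6, Rational(-3, 199)) = Rational(18, 199) ≈ 0.090452)
Add(78, Mul(b, -129)) = Add(78, Mul(Rational(18, 199), -129)) = Add(78, Rational(-2322, 199)) = Rational(13200, 199)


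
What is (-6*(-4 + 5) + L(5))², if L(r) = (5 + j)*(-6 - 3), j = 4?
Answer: 7569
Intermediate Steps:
L(r) = -81 (L(r) = (5 + 4)*(-6 - 3) = 9*(-9) = -81)
(-6*(-4 + 5) + L(5))² = (-6*(-4 + 5) - 81)² = (-6*1 - 81)² = (-6 - 81)² = (-87)² = 7569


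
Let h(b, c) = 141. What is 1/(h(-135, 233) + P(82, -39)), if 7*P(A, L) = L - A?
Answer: 7/866 ≈ 0.0080831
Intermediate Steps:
P(A, L) = -A/7 + L/7 (P(A, L) = (L - A)/7 = -A/7 + L/7)
1/(h(-135, 233) + P(82, -39)) = 1/(141 + (-⅐*82 + (⅐)*(-39))) = 1/(141 + (-82/7 - 39/7)) = 1/(141 - 121/7) = 1/(866/7) = 7/866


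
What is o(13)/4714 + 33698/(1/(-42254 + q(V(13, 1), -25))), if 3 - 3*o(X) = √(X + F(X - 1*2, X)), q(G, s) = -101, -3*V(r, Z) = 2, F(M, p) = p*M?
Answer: -6728192216059/4714 - √39/7071 ≈ -1.4273e+9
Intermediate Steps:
F(M, p) = M*p
V(r, Z) = -⅔ (V(r, Z) = -⅓*2 = -⅔)
o(X) = 1 - √(X + X*(-2 + X))/3 (o(X) = 1 - √(X + (X - 1*2)*X)/3 = 1 - √(X + (X - 2)*X)/3 = 1 - √(X + (-2 + X)*X)/3 = 1 - √(X + X*(-2 + X))/3)
o(13)/4714 + 33698/(1/(-42254 + q(V(13, 1), -25))) = (1 - √13*√(-1 + 13)/3)/4714 + 33698/(1/(-42254 - 101)) = (1 - 2*√39/3)*(1/4714) + 33698/(1/(-42355)) = (1 - 2*√39/3)*(1/4714) + 33698/(-1/42355) = (1 - 2*√39/3)*(1/4714) + 33698*(-42355) = (1 - 2*√39/3)*(1/4714) - 1427278790 = (1/4714 - √39/7071) - 1427278790 = -6728192216059/4714 - √39/7071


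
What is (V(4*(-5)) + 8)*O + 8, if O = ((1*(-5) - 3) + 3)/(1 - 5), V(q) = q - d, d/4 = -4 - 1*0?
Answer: 13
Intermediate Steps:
d = -16 (d = 4*(-4 - 1*0) = 4*(-4 + 0) = 4*(-4) = -16)
V(q) = 16 + q (V(q) = q - 1*(-16) = q + 16 = 16 + q)
O = 5/4 (O = ((-5 - 3) + 3)/(-4) = (-8 + 3)*(-1/4) = -5*(-1/4) = 5/4 ≈ 1.2500)
(V(4*(-5)) + 8)*O + 8 = ((16 + 4*(-5)) + 8)*(5/4) + 8 = ((16 - 20) + 8)*(5/4) + 8 = (-4 + 8)*(5/4) + 8 = 4*(5/4) + 8 = 5 + 8 = 13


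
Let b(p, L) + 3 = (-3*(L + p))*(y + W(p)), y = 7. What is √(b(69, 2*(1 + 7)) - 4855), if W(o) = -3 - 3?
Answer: I*√5113 ≈ 71.505*I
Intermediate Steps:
W(o) = -6
b(p, L) = -3 - 3*L - 3*p (b(p, L) = -3 + (-3*(L + p))*(7 - 6) = -3 + (-3*L - 3*p)*1 = -3 + (-3*L - 3*p) = -3 - 3*L - 3*p)
√(b(69, 2*(1 + 7)) - 4855) = √((-3 - 6*(1 + 7) - 3*69) - 4855) = √((-3 - 6*8 - 207) - 4855) = √((-3 - 3*16 - 207) - 4855) = √((-3 - 48 - 207) - 4855) = √(-258 - 4855) = √(-5113) = I*√5113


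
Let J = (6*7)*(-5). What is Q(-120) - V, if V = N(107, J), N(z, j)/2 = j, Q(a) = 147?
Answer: 567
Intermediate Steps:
J = -210 (J = 42*(-5) = -210)
N(z, j) = 2*j
V = -420 (V = 2*(-210) = -420)
Q(-120) - V = 147 - 1*(-420) = 147 + 420 = 567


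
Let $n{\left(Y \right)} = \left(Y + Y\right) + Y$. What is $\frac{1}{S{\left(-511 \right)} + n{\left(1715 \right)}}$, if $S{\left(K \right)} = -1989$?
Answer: $\frac{1}{3156} \approx 0.00031686$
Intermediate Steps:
$n{\left(Y \right)} = 3 Y$ ($n{\left(Y \right)} = 2 Y + Y = 3 Y$)
$\frac{1}{S{\left(-511 \right)} + n{\left(1715 \right)}} = \frac{1}{-1989 + 3 \cdot 1715} = \frac{1}{-1989 + 5145} = \frac{1}{3156}$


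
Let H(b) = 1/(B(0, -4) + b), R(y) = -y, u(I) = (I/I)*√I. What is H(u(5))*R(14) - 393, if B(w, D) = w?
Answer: -393 - 14*√5/5 ≈ -399.26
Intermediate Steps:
u(I) = √I (u(I) = 1*√I = √I)
H(b) = 1/b (H(b) = 1/(0 + b) = 1/b)
H(u(5))*R(14) - 393 = (-1*14)/(√5) - 393 = (√5/5)*(-14) - 393 = -14*√5/5 - 393 = -393 - 14*√5/5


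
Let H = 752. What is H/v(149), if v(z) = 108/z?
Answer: 28012/27 ≈ 1037.5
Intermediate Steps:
H/v(149) = 752/((108/149)) = 752/((108*(1/149))) = 752/(108/149) = 752*(149/108) = 28012/27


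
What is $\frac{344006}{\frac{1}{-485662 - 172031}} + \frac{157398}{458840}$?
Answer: $- \frac{51906352580129661}{229420} \approx -2.2625 \cdot 10^{11}$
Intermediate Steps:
$\frac{344006}{\frac{1}{-485662 - 172031}} + \frac{157398}{458840} = \frac{344006}{\frac{1}{-657693}} + 157398 \cdot \frac{1}{458840} = \frac{344006}{- \frac{1}{657693}} + \frac{78699}{229420} = 344006 \left(-657693\right) + \frac{78699}{229420} = -226250338158 + \frac{78699}{229420} = - \frac{51906352580129661}{229420}$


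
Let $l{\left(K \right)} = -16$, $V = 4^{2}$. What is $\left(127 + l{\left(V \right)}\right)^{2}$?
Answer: $12321$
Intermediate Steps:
$V = 16$
$\left(127 + l{\left(V \right)}\right)^{2} = \left(127 - 16\right)^{2} = 111^{2} = 12321$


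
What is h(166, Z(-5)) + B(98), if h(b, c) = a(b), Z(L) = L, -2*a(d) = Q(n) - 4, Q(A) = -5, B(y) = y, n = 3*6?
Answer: 205/2 ≈ 102.50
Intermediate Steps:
n = 18
a(d) = 9/2 (a(d) = -(-5 - 4)/2 = -½*(-9) = 9/2)
h(b, c) = 9/2
h(166, Z(-5)) + B(98) = 9/2 + 98 = 205/2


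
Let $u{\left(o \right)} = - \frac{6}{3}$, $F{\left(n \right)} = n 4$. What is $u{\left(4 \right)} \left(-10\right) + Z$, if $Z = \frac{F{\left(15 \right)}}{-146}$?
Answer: $\frac{1430}{73} \approx 19.589$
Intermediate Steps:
$F{\left(n \right)} = 4 n$
$Z = - \frac{30}{73}$ ($Z = \frac{4 \cdot 15}{-146} = 60 \left(- \frac{1}{146}\right) = - \frac{30}{73} \approx -0.41096$)
$u{\left(o \right)} = -2$ ($u{\left(o \right)} = \left(-6\right) \frac{1}{3} = -2$)
$u{\left(4 \right)} \left(-10\right) + Z = \left(-2\right) \left(-10\right) - \frac{30}{73} = 20 - \frac{30}{73} = \frac{1430}{73}$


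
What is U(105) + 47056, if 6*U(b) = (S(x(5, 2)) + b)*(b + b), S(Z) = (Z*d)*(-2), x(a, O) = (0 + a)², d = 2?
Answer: 47231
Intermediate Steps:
x(a, O) = a²
S(Z) = -4*Z (S(Z) = (Z*2)*(-2) = (2*Z)*(-2) = -4*Z)
U(b) = b*(-100 + b)/3 (U(b) = ((-4*5² + b)*(b + b))/6 = ((-4*25 + b)*(2*b))/6 = ((-100 + b)*(2*b))/6 = (2*b*(-100 + b))/6 = b*(-100 + b)/3)
U(105) + 47056 = (⅓)*105*(-100 + 105) + 47056 = (⅓)*105*5 + 47056 = 175 + 47056 = 47231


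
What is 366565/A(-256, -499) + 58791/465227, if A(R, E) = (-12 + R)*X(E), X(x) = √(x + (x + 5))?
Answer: 58791/465227 + 366565*I*√993/266124 ≈ 0.12637 + 43.405*I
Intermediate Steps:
X(x) = √(5 + 2*x) (X(x) = √(x + (5 + x)) = √(5 + 2*x))
A(R, E) = √(5 + 2*E)*(-12 + R) (A(R, E) = (-12 + R)*√(5 + 2*E) = √(5 + 2*E)*(-12 + R))
366565/A(-256, -499) + 58791/465227 = 366565/((√(5 + 2*(-499))*(-12 - 256))) + 58791/465227 = 366565/((√(5 - 998)*(-268))) + 58791*(1/465227) = 366565/((√(-993)*(-268))) + 58791/465227 = 366565/(((I*√993)*(-268))) + 58791/465227 = 366565/((-268*I*√993)) + 58791/465227 = 366565*(I*√993/266124) + 58791/465227 = 366565*I*√993/266124 + 58791/465227 = 58791/465227 + 366565*I*√993/266124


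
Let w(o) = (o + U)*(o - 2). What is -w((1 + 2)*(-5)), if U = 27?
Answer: 204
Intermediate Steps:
w(o) = (-2 + o)*(27 + o) (w(o) = (o + 27)*(o - 2) = (27 + o)*(-2 + o) = (-2 + o)*(27 + o))
-w((1 + 2)*(-5)) = -(-54 + ((1 + 2)*(-5))² + 25*((1 + 2)*(-5))) = -(-54 + (3*(-5))² + 25*(3*(-5))) = -(-54 + (-15)² + 25*(-15)) = -(-54 + 225 - 375) = -1*(-204) = 204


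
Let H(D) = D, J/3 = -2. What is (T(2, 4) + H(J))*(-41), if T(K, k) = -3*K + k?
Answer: 328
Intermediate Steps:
J = -6 (J = 3*(-2) = -6)
T(K, k) = k - 3*K
(T(2, 4) + H(J))*(-41) = ((4 - 3*2) - 6)*(-41) = ((4 - 6) - 6)*(-41) = (-2 - 6)*(-41) = -8*(-41) = 328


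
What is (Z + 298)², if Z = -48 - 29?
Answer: 48841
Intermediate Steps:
Z = -77
(Z + 298)² = (-77 + 298)² = 221² = 48841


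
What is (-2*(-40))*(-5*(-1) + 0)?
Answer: 400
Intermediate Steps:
(-2*(-40))*(-5*(-1) + 0) = 80*(5 + 0) = 80*5 = 400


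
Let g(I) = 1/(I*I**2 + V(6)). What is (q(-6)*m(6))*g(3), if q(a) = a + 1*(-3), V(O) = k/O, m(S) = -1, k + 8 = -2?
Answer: 27/76 ≈ 0.35526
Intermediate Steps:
k = -10 (k = -8 - 2 = -10)
V(O) = -10/O
q(a) = -3 + a (q(a) = a - 3 = -3 + a)
g(I) = 1/(-5/3 + I**3) (g(I) = 1/(I*I**2 - 10/6) = 1/(I**3 - 10*1/6) = 1/(I**3 - 5/3) = 1/(-5/3 + I**3))
(q(-6)*m(6))*g(3) = ((-3 - 6)*(-1))*(3/(-5 + 3*3**3)) = (-9*(-1))*(3/(-5 + 3*27)) = 9*(3/(-5 + 81)) = 9*(3/76) = 27/76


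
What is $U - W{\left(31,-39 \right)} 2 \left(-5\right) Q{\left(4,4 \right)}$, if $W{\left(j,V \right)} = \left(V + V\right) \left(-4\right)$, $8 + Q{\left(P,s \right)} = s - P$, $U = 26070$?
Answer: $1110$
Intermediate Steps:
$Q{\left(P,s \right)} = -8 + s - P$ ($Q{\left(P,s \right)} = -8 - \left(P - s\right) = -8 + s - P$)
$W{\left(j,V \right)} = - 8 V$ ($W{\left(j,V \right)} = 2 V \left(-4\right) = - 8 V$)
$U - W{\left(31,-39 \right)} 2 \left(-5\right) Q{\left(4,4 \right)} = 26070 - \left(-8\right) \left(-39\right) 2 \left(-5\right) \left(-8 + 4 - 4\right) = 26070 - 312 \left(- 10 \left(-8 + 4 - 4\right)\right) = 26070 - 312 \left(\left(-10\right) \left(-8\right)\right) = 26070 - 312 \cdot 80 = 26070 - 24960 = 1110$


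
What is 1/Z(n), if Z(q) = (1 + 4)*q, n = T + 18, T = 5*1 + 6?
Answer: 1/145 ≈ 0.0068966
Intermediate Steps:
T = 11 (T = 5 + 6 = 11)
n = 29 (n = 11 + 18 = 29)
Z(q) = 5*q
1/Z(n) = 1/(5*29) = 1/145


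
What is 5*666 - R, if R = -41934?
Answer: 45264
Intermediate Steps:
5*666 - R = 5*666 - 1*(-41934) = 3330 + 41934 = 45264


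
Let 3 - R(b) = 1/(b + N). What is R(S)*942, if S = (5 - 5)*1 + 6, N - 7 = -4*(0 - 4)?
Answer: 81012/29 ≈ 2793.5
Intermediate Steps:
N = 23 (N = 7 - 4*(0 - 4) = 7 - 4*(-4) = 7 + 16 = 23)
S = 6 (S = 0*1 + 6 = 0 + 6 = 6)
R(b) = 3 - 1/(23 + b) (R(b) = 3 - 1/(b + 23) = 3 - 1/(23 + b))
R(S)*942 = ((68 + 3*6)/(23 + 6))*942 = ((68 + 18)/29)*942 = ((1/29)*86)*942 = (86/29)*942 = 81012/29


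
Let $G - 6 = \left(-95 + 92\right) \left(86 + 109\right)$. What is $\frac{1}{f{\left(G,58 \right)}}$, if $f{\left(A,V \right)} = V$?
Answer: $\frac{1}{58} \approx 0.017241$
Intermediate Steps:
$G = -579$ ($G = 6 + \left(-95 + 92\right) \left(86 + 109\right) = 6 - 585 = -579$)
$\frac{1}{f{\left(G,58 \right)}} = \frac{1}{58}$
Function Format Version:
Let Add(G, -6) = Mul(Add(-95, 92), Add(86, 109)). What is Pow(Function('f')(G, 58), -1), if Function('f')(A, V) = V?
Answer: Rational(1, 58) ≈ 0.017241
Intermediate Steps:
G = -579 (G = Add(6, Mul(Add(-95, 92), Add(86, 109))) = Add(6, Mul(-3, 195)) = Add(6, -585) = -579)
Pow(Function('f')(G, 58), -1) = Pow(58, -1) = Rational(1, 58)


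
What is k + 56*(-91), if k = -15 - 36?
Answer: -5147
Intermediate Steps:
k = -51
k + 56*(-91) = -51 + 56*(-91) = -51 - 5096 = -5147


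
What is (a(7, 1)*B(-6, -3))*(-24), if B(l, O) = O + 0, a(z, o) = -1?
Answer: -72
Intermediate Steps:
B(l, O) = O
(a(7, 1)*B(-6, -3))*(-24) = -1*(-3)*(-24) = 3*(-24) = -72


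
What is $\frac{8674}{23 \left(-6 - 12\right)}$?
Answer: $- \frac{4337}{207} \approx -20.952$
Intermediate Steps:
$\frac{8674}{23 \left(-6 - 12\right)} = \frac{8674}{23 \left(-18\right)} = \frac{8674}{-414} = 8674 \left(- \frac{1}{414}\right) = - \frac{4337}{207}$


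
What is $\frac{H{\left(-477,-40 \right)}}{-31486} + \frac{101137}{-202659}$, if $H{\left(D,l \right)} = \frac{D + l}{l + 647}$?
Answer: $- \frac{1932825771571}{3873219213318} \approx -0.49902$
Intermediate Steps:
$H{\left(D,l \right)} = \frac{D + l}{647 + l}$
$\frac{H{\left(-477,-40 \right)}}{-31486} + \frac{101137}{-202659} = \frac{\frac{1}{647 - 40} \left(-477 - 40\right)}{-31486} + \frac{101137}{-202659} = \frac{1}{607} \left(-517\right) \left(- \frac{1}{31486}\right) + 101137 \left(- \frac{1}{202659}\right) = \frac{1}{607} \left(-517\right) \left(- \frac{1}{31486}\right) - \frac{101137}{202659} = \left(- \frac{517}{607}\right) \left(- \frac{1}{31486}\right) - \frac{101137}{202659} = \frac{517}{19112002} - \frac{101137}{202659} = - \frac{1932825771571}{3873219213318}$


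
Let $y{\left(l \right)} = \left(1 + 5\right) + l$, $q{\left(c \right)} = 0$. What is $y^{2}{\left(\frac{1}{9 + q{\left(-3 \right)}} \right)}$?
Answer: $\frac{3025}{81} \approx 37.346$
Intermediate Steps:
$y{\left(l \right)} = 6 + l$
$y^{2}{\left(\frac{1}{9 + q{\left(-3 \right)}} \right)} = \left(6 + \frac{1}{9 + 0}\right)^{2} = \left(6 + \frac{1}{9}\right)^{2} = \left(\frac{55}{9}\right)^{2} = \frac{3025}{81}$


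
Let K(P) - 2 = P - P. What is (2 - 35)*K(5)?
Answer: -66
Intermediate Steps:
K(P) = 2 (K(P) = 2 + (P - P) = 2 + 0 = 2)
(2 - 35)*K(5) = (2 - 35)*2 = -33*2 = -66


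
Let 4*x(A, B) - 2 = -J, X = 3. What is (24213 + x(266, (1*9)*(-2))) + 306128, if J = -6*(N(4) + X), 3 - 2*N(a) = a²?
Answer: 1321345/4 ≈ 3.3034e+5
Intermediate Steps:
N(a) = 3/2 - a²/2
J = 21 (J = -6*((3/2 - ½*4²) + 3) = -6*((3/2 - ½*16) + 3) = -6*((3/2 - 8) + 3) = -6*(-13/2 + 3) = -6*(-7/2) = 21)
x(A, B) = -19/4 (x(A, B) = ½ + (-1*21)/4 = ½ + (¼)*(-21) = ½ - 21/4 = -19/4)
(24213 + x(266, (1*9)*(-2))) + 306128 = (24213 - 19/4) + 306128 = 96833/4 + 306128 = 1321345/4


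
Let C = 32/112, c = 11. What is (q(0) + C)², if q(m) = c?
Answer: 6241/49 ≈ 127.37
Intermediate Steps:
q(m) = 11
C = 2/7 (C = 32*(1/112) = 2/7 ≈ 0.28571)
(q(0) + C)² = (11 + 2/7)² = (79/7)² = 6241/49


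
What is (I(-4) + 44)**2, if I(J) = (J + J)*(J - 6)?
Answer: 15376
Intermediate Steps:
I(J) = 2*J*(-6 + J) (I(J) = (2*J)*(-6 + J) = 2*J*(-6 + J))
(I(-4) + 44)**2 = (2*(-4)*(-6 - 4) + 44)**2 = (2*(-4)*(-10) + 44)**2 = (80 + 44)**2 = 124**2 = 15376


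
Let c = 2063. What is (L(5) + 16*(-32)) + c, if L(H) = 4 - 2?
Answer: 1553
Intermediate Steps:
L(H) = 2
(L(5) + 16*(-32)) + c = (2 + 16*(-32)) + 2063 = (2 - 512) + 2063 = -510 + 2063 = 1553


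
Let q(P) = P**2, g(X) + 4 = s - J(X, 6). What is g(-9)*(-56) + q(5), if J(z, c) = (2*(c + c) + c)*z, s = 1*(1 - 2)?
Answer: -14815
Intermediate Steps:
s = -1 (s = 1*(-1) = -1)
J(z, c) = 5*c*z (J(z, c) = (2*(2*c) + c)*z = (4*c + c)*z = (5*c)*z = 5*c*z)
g(X) = -5 - 30*X (g(X) = -4 + (-1 - 5*6*X) = -4 + (-1 - 30*X) = -5 - 30*X)
g(-9)*(-56) + q(5) = (-5 - 30*(-9))*(-56) + 5**2 = (-5 + 270)*(-56) + 25 = 265*(-56) + 25 = -14840 + 25 = -14815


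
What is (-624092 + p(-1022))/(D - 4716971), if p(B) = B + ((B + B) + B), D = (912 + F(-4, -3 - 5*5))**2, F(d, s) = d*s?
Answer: 125636/733679 ≈ 0.17124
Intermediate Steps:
D = 1048576 (D = (912 - 4*(-3 - 5*5))**2 = (912 - 4*(-3 - 25))**2 = (912 - 4*(-28))**2 = (912 + 112)**2 = 1024**2 = 1048576)
p(B) = 4*B (p(B) = B + (2*B + B) = B + 3*B = 4*B)
(-624092 + p(-1022))/(D - 4716971) = (-624092 + 4*(-1022))/(1048576 - 4716971) = (-624092 - 4088)/(-3668395) = -628180*(-1/3668395) = 125636/733679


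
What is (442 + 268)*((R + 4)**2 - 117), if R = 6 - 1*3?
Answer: -48280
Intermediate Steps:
R = 3 (R = 6 - 3 = 3)
(442 + 268)*((R + 4)**2 - 117) = (442 + 268)*((3 + 4)**2 - 117) = 710*(7**2 - 117) = 710*(49 - 117) = 710*(-68) = -48280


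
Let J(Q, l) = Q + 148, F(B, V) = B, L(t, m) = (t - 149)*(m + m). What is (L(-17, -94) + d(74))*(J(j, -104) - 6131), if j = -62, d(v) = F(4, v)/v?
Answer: -6980149410/37 ≈ -1.8865e+8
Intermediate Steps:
L(t, m) = 2*m*(-149 + t) (L(t, m) = (-149 + t)*(2*m) = 2*m*(-149 + t))
d(v) = 4/v
J(Q, l) = 148 + Q
(L(-17, -94) + d(74))*(J(j, -104) - 6131) = (2*(-94)*(-149 - 17) + 4/74)*((148 - 62) - 6131) = (2*(-94)*(-166) + 4*(1/74))*(86 - 6131) = (31208 + 2/37)*(-6045) = (1154698/37)*(-6045) = -6980149410/37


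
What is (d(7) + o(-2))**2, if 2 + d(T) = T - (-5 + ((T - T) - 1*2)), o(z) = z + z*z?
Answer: 196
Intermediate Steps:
o(z) = z + z**2
d(T) = 5 + T (d(T) = -2 + (T - (-5 + ((T - T) - 1*2))) = -2 + (T - (-5 + (0 - 2))) = -2 + (T - (-5 - 2)) = -2 + (T - 1*(-7)) = -2 + (T + 7) = -2 + (7 + T) = 5 + T)
(d(7) + o(-2))**2 = ((5 + 7) - 2*(1 - 2))**2 = (12 - 2*(-1))**2 = (12 + 2)**2 = 14**2 = 196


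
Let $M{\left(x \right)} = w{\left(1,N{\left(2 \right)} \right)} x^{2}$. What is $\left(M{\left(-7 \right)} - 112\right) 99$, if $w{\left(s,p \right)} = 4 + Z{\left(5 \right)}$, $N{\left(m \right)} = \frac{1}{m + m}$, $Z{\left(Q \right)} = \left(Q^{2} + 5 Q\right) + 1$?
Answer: $255717$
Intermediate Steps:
$Z{\left(Q \right)} = 1 + Q^{2} + 5 Q$
$N{\left(m \right)} = \frac{1}{2 m}$
$w{\left(s,p \right)} = 55$ ($w{\left(s,p \right)} = 4 + \left(1 + 5^{2} + 5 \cdot 5\right) = 4 + \left(1 + 25 + 25\right) = 4 + 51 = 55$)
$M{\left(x \right)} = 55 x^{2}$
$\left(M{\left(-7 \right)} - 112\right) 99 = \left(55 \left(-7\right)^{2} - 112\right) 99 = \left(55 \cdot 49 - 112\right) 99 = \left(2695 - 112\right) 99 = 2583 \cdot 99 = 255717$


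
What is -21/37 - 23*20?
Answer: -17041/37 ≈ -460.57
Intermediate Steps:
-21/37 - 23*20 = -21*1/37 - 460 = -21/37 - 460 = -17041/37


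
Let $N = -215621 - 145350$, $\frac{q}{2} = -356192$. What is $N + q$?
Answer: $-1073355$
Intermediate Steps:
$q = -712384$ ($q = 2 \left(-356192\right) = -712384$)
$N = -360971$
$N + q = -360971 - 712384 = -1073355$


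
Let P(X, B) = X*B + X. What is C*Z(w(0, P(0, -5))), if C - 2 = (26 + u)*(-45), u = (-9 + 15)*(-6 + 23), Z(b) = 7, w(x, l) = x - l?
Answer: -40306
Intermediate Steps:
P(X, B) = X + B*X (P(X, B) = B*X + X = X + B*X)
u = 102 (u = 6*17 = 102)
C = -5758 (C = 2 + (26 + 102)*(-45) = 2 + 128*(-45) = 2 - 5760 = -5758)
C*Z(w(0, P(0, -5))) = -5758*7 = -40306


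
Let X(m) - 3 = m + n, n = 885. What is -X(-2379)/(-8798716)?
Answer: -1491/8798716 ≈ -0.00016946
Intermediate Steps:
X(m) = 888 + m (X(m) = 3 + (m + 885) = 3 + (885 + m) = 888 + m)
-X(-2379)/(-8798716) = -(888 - 2379)/(-8798716) = -(-1491)*(-1)/8798716 = -1*1491/8798716 = -1491/8798716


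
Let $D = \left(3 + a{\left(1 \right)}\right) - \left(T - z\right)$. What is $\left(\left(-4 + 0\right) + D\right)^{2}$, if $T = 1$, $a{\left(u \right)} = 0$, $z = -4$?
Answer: $36$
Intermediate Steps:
$D = -2$ ($D = \left(3 + 0\right) - 5 = 3 - 5 = -2$)
$\left(\left(-4 + 0\right) + D\right)^{2} = \left(\left(-4 + 0\right) - 2\right)^{2} = \left(-4 - 2\right)^{2} = \left(-6\right)^{2} = 36$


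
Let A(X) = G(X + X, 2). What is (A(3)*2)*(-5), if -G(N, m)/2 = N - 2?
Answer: 80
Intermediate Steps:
G(N, m) = 4 - 2*N (G(N, m) = -2*(N - 2) = -2*(-2 + N) = 4 - 2*N)
A(X) = 4 - 4*X (A(X) = 4 - 2*(X + X) = 4 - 4*X)
(A(3)*2)*(-5) = ((4 - 4*3)*2)*(-5) = ((4 - 12)*2)*(-5) = -8*2*(-5) = -16*(-5) = 80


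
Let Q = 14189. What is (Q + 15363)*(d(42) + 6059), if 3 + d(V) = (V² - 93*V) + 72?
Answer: 117794272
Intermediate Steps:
d(V) = 69 + V² - 93*V (d(V) = -3 + ((V² - 93*V) + 72) = -3 + (72 + V² - 93*V) = 69 + V² - 93*V)
(Q + 15363)*(d(42) + 6059) = (14189 + 15363)*((69 + 42² - 93*42) + 6059) = 29552*((69 + 1764 - 3906) + 6059) = 29552*(-2073 + 6059) = 29552*3986 = 117794272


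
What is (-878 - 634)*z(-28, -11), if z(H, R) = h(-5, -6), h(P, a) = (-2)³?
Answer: 12096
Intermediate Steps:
h(P, a) = -8
z(H, R) = -8
(-878 - 634)*z(-28, -11) = (-878 - 634)*(-8) = -1512*(-8) = 12096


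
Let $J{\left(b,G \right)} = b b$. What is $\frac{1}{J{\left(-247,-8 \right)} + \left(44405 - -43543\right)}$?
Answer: $\frac{1}{148957} \approx 6.7133 \cdot 10^{-6}$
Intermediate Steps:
$J{\left(b,G \right)} = b^{2}$
$\frac{1}{J{\left(-247,-8 \right)} + \left(44405 - -43543\right)} = \frac{1}{\left(-247\right)^{2} + \left(44405 - -43543\right)} = \frac{1}{61009 + \left(44405 + 43543\right)} = \frac{1}{61009 + 87948} = \frac{1}{148957}$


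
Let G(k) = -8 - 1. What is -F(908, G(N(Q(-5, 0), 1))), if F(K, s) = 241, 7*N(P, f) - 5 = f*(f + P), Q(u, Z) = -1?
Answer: -241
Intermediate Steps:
N(P, f) = 5/7 + f*(P + f)/7 (N(P, f) = 5/7 + (f*(f + P))/7 = 5/7 + (f*(P + f))/7 = 5/7 + f*(P + f)/7)
G(k) = -9
-F(908, G(N(Q(-5, 0), 1))) = -1*241 = -241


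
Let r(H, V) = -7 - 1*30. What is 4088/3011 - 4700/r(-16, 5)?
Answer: 14302956/111407 ≈ 128.38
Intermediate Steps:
r(H, V) = -37 (r(H, V) = -7 - 30 = -37)
4088/3011 - 4700/r(-16, 5) = 4088/3011 - 4700/(-37) = 4088*(1/3011) - 4700*(-1/37) = 4088/3011 + 4700/37 = 14302956/111407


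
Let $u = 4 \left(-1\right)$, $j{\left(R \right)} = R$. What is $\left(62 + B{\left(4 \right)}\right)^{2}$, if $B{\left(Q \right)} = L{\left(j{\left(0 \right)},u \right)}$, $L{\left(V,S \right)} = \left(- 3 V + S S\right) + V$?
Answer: $6084$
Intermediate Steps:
$u = -4$
$L{\left(V,S \right)} = S^{2} - 2 V$ ($L{\left(V,S \right)} = \left(- 3 V + S^{2}\right) + V = \left(S^{2} - 3 V\right) + V = S^{2} - 2 V$)
$B{\left(Q \right)} = 16$ ($B{\left(Q \right)} = \left(-4\right)^{2} - 0 = 16 + 0 = 16$)
$\left(62 + B{\left(4 \right)}\right)^{2} = \left(62 + 16\right)^{2} = 78^{2} = 6084$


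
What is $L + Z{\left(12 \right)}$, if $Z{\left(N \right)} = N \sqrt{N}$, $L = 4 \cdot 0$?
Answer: $24 \sqrt{3} \approx 41.569$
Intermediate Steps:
$L = 0$
$Z{\left(N \right)} = N^{\frac{3}{2}}$
$L + Z{\left(12 \right)} = 0 + 12^{\frac{3}{2}} = 0 + 24 \sqrt{3} = 24 \sqrt{3}$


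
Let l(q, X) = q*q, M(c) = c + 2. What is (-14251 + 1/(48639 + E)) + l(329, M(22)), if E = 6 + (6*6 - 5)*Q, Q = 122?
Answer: 4927613731/52427 ≈ 93990.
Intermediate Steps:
M(c) = 2 + c
E = 3788 (E = 6 + (6*6 - 5)*122 = 6 + (36 - 5)*122 = 6 + 31*122 = 6 + 3782 = 3788)
l(q, X) = q²
(-14251 + 1/(48639 + E)) + l(329, M(22)) = (-14251 + 1/(48639 + 3788)) + 329² = (-14251 + 1/52427) + 108241 = -747137176/52427 + 108241 = 4927613731/52427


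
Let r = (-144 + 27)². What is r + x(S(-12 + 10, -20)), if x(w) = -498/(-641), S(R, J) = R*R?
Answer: 8775147/641 ≈ 13690.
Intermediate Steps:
S(R, J) = R²
x(w) = 498/641 (x(w) = -498*(-1/641) = 498/641)
r = 13689 (r = (-117)² = 13689)
r + x(S(-12 + 10, -20)) = 13689 + 498/641 = 8775147/641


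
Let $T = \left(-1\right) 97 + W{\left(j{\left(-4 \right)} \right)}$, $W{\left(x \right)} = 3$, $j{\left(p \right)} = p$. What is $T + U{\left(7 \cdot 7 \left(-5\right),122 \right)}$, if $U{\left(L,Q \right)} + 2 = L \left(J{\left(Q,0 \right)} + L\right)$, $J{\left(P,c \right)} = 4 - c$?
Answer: $58949$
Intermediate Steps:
$U{\left(L,Q \right)} = -2 + L \left(4 + L\right)$ ($U{\left(L,Q \right)} = -2 + L \left(\left(4 - 0\right) + L\right) = -2 + L \left(\left(4 + 0\right) + L\right) = -2 + L \left(4 + L\right)$)
$T = -94$ ($T = \left(-1\right) 97 + 3 = -97 + 3 = -94$)
$T + U{\left(7 \cdot 7 \left(-5\right),122 \right)} = -94 + \left(-2 + \left(7 \cdot 7 \left(-5\right)\right)^{2} + 4 \cdot 7 \cdot 7 \left(-5\right)\right) = -94 + \left(-2 + \left(49 \left(-5\right)\right)^{2} + 4 \cdot 49 \left(-5\right)\right) = -94 + \left(-2 + \left(-245\right)^{2} + 4 \left(-245\right)\right) = -94 - -59043 = -94 + 59043 = 58949$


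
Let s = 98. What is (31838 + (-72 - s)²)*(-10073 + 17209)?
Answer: 433426368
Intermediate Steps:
(31838 + (-72 - s)²)*(-10073 + 17209) = (31838 + (-72 - 1*98)²)*(-10073 + 17209) = (31838 + (-72 - 98)²)*7136 = (31838 + (-170)²)*7136 = (31838 + 28900)*7136 = 60738*7136 = 433426368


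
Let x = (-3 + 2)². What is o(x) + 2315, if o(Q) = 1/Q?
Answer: 2316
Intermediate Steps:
x = 1 (x = (-1)² = 1)
o(x) + 2315 = 1/1 + 2315 = 1 + 2315 = 2316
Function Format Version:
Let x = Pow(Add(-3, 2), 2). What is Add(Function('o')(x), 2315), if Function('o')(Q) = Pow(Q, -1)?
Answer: 2316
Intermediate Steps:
x = 1 (x = Pow(-1, 2) = 1)
Add(Function('o')(x), 2315) = Add(Pow(1, -1), 2315) = Add(1, 2315) = 2316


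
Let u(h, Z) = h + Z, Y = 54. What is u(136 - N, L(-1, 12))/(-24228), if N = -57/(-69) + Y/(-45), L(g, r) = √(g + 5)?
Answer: -15913/2786220 ≈ -0.0057113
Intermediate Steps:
L(g, r) = √(5 + g)
N = -43/115 (N = -57/(-69) + 54/(-45) = -57*(-1/69) + 54*(-1/45) = 19/23 - 6/5 = -43/115 ≈ -0.37391)
u(h, Z) = Z + h
u(136 - N, L(-1, 12))/(-24228) = (√(5 - 1) + (136 - 1*(-43/115)))/(-24228) = (√4 + (136 + 43/115))*(-1/24228) = (2 + 15683/115)*(-1/24228) = (15913/115)*(-1/24228) = -15913/2786220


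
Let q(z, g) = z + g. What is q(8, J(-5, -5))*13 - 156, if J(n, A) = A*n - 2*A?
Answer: 403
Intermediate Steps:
J(n, A) = -2*A + A*n
q(z, g) = g + z
q(8, J(-5, -5))*13 - 156 = (-5*(-2 - 5) + 8)*13 - 156 = (-5*(-7) + 8)*13 - 156 = (35 + 8)*13 - 156 = 43*13 - 156 = 559 - 156 = 403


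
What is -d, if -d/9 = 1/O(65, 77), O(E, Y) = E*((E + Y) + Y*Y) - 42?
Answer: 9/394573 ≈ 2.2809e-5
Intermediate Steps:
O(E, Y) = -42 + E*(E + Y + Y**2) (O(E, Y) = E*((E + Y) + Y**2) - 42 = E*(E + Y + Y**2) - 42 = -42 + E*(E + Y + Y**2))
d = -9/394573 (d = -9/(-42 + 65**2 + 65*77 + 65*77**2) = -9/(-42 + 4225 + 5005 + 65*5929) = -9/(-42 + 4225 + 5005 + 385385) = -9/394573 ≈ -2.2809e-5)
-d = -1*(-9/394573) = 9/394573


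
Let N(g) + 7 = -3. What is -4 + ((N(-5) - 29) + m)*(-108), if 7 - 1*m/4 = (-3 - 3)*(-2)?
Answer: 6368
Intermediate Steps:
m = -20 (m = 28 - 4*(-3 - 3)*(-2) = 28 - (-24)*(-2) = 28 - 4*12 = 28 - 48 = -20)
N(g) = -10 (N(g) = -7 - 3 = -10)
-4 + ((N(-5) - 29) + m)*(-108) = -4 + ((-10 - 29) - 20)*(-108) = -4 + (-39 - 20)*(-108) = -4 - 59*(-108) = -4 + 6372 = 6368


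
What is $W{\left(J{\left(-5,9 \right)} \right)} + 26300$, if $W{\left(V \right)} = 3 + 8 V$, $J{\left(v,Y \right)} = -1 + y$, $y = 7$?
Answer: $26351$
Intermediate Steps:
$J{\left(v,Y \right)} = 6$ ($J{\left(v,Y \right)} = -1 + 7 = 6$)
$W{\left(J{\left(-5,9 \right)} \right)} + 26300 = \left(3 + 8 \cdot 6\right) + 26300 = \left(3 + 48\right) + 26300 = 51 + 26300 = 26351$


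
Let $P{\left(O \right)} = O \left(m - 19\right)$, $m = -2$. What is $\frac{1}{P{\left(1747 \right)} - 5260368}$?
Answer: $- \frac{1}{5297055} \approx -1.8878 \cdot 10^{-7}$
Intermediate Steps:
$P{\left(O \right)} = - 21 O$ ($P{\left(O \right)} = O \left(-2 - 19\right) = O \left(-21\right) = - 21 O$)
$\frac{1}{P{\left(1747 \right)} - 5260368} = \frac{1}{\left(-21\right) 1747 - 5260368} = \frac{1}{-36687 - 5260368} = \frac{1}{-5297055} = - \frac{1}{5297055}$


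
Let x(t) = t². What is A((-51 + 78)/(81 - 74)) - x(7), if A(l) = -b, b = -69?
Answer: 20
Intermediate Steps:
A(l) = 69 (A(l) = -1*(-69) = 69)
A((-51 + 78)/(81 - 74)) - x(7) = 69 - 1*7² = 69 - 1*49 = 69 - 49 = 20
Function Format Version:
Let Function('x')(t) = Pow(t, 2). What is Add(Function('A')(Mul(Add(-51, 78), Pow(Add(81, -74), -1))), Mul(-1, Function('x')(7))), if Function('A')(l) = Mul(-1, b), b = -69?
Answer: 20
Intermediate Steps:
Function('A')(l) = 69 (Function('A')(l) = Mul(-1, -69) = 69)
Add(Function('A')(Mul(Add(-51, 78), Pow(Add(81, -74), -1))), Mul(-1, Function('x')(7))) = Add(69, Mul(-1, Pow(7, 2))) = Add(69, Mul(-1, 49)) = Add(69, -49) = 20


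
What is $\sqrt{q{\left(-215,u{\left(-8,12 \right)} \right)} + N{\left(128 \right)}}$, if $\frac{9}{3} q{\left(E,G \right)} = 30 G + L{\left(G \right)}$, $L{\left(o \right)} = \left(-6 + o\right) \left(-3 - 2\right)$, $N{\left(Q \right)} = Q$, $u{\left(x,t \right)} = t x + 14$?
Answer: $\frac{2 i \sqrt{1227}}{3} \approx 23.352 i$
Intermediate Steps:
$u{\left(x,t \right)} = 14 + t x$
$L{\left(o \right)} = 30 - 5 o$ ($L{\left(o \right)} = \left(-6 + o\right) \left(-5\right) = 30 - 5 o$)
$q{\left(E,G \right)} = 10 + \frac{25 G}{3}$ ($q{\left(E,G \right)} = \frac{30 G - \left(-30 + 5 G\right)}{3} = \frac{30 + 25 G}{3} = 10 + \frac{25 G}{3}$)
$\sqrt{q{\left(-215,u{\left(-8,12 \right)} \right)} + N{\left(128 \right)}} = \sqrt{\left(10 + \frac{25 \left(14 + 12 \left(-8\right)\right)}{3}\right) + 128} = \sqrt{\left(10 + \frac{25 \left(14 - 96\right)}{3}\right) + 128} = \sqrt{\left(10 + \frac{25}{3} \left(-82\right)\right) + 128} = \sqrt{\left(10 - \frac{2050}{3}\right) + 128} = \sqrt{- \frac{2020}{3} + 128} = \sqrt{- \frac{1636}{3}} = \frac{2 i \sqrt{1227}}{3}$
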